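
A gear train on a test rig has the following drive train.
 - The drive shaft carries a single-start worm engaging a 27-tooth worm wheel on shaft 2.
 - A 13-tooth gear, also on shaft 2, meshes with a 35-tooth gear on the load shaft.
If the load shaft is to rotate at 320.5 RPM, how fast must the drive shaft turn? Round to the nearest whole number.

23298 RPM

Overall ratio R = 27 × 2.6923 = 72.692.
Required input speed = output speed × R = 320.5 × 72.692 = 23298 RPM.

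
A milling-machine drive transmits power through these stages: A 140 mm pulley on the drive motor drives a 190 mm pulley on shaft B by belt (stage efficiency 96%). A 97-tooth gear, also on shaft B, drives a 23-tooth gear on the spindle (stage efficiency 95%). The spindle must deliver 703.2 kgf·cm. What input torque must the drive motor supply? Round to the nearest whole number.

Overall ratio R = 1.3571 × 0.23711 = 0.3218; overall efficiency η = 0.96 × 0.95 = 0.9120.
Input torque = output torque / (R × η) = 703.2 / (0.3218 × 0.9120) = 2396.1 kgf·cm.

2396 kgf·cm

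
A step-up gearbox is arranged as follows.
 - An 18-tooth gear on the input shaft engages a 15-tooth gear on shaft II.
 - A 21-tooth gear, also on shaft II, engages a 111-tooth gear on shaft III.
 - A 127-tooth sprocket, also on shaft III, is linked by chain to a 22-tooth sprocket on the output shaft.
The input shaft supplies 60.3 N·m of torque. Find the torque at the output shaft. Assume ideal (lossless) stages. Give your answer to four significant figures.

46.01 N·m

gear mesh 15/18 = 0.83333 → τ = 60.3·0.83333 = 50.25 N·m
gear mesh 111/21 = 5.2857 → τ = 50.25·5.2857 = 265.61 N·m
chain 22/127 = 0.17323 → τ = 265.61·0.17323 = 46.011 N·m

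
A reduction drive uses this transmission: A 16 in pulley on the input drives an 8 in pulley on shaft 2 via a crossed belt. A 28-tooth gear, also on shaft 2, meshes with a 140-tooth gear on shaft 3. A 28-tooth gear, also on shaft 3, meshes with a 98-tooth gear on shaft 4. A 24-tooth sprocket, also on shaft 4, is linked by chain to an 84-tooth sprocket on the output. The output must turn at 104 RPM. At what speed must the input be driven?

Overall ratio R = 0.5 × 5 × 3.5 × 3.5 = 30.625.
Required input speed = output speed × R = 104 × 30.625 = 3185 RPM.

3185 RPM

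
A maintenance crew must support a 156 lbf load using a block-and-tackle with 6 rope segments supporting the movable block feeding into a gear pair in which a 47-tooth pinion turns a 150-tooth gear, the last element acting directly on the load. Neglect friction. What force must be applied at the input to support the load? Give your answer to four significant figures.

Block-and-tackle MA = number of supporting rope parts = 6.
Gear pair MA = 150/47 = 3.1915.
Combined ideal MA = 6 × 3.1915 = 19.149.
Effort = load / MA = 156 / 19.149 = 8.1467 lbf.

8.147 lbf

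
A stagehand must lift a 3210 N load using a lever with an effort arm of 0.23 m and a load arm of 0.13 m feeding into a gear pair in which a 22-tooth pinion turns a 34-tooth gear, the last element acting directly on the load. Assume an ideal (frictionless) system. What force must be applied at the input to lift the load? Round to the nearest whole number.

Lever MA = effort arm / load arm = 0.23/0.13 = 1.7692.
Gear pair MA = 34/22 = 1.5455.
Combined ideal MA = 1.7692 × 1.5455 = 2.7343.
Effort = load / MA = 3210 / 2.7343 = 1174 N.

1174 N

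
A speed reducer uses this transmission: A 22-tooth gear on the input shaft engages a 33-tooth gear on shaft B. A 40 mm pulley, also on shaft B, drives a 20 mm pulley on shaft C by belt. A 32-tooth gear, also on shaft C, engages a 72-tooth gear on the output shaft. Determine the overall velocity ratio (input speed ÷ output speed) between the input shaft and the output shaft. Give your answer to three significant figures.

Each stage contributes driven/driver: gear mesh 33/22 = 1.5, belt 20/40 = 0.5, gear mesh 72/32 = 2.25.
Overall: 1.5 × 0.5 × 2.25 = 1.6875.

1.69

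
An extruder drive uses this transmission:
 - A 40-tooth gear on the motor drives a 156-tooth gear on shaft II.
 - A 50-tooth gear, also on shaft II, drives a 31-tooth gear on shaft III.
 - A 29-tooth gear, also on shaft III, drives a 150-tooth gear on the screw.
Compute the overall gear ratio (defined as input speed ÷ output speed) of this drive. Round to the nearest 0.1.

12.5

Each stage contributes driven/driver: gear mesh 156/40 = 3.9, gear mesh 31/50 = 0.62, gear mesh 150/29 = 5.1724.
Overall: 3.9 × 0.62 × 5.1724 = 12.507.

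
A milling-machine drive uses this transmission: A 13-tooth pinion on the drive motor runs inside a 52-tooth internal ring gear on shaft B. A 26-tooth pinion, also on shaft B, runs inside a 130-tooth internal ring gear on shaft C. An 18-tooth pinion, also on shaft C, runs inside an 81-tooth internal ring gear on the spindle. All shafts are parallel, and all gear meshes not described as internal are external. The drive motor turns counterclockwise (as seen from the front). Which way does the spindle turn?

the drive motor → shaft B: internal mesh, same direction → CCW.
shaft B → shaft C: internal mesh, same direction → CCW.
shaft C → the spindle: internal mesh, same direction → CCW.
0 reversals in total — an even number — so the spindle turns the same way as the drive motor.

counterclockwise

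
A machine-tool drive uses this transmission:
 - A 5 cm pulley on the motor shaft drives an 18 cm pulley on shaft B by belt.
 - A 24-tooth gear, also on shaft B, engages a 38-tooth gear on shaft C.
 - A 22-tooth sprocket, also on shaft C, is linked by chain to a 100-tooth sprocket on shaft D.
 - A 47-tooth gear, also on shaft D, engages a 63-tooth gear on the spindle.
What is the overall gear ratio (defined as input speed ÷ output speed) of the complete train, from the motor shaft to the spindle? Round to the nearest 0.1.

34.7

Each stage contributes driven/driver: belt 18/5 = 3.6, gear mesh 38/24 = 1.5833, chain 100/22 = 4.5455, gear mesh 63/47 = 1.3404.
Overall: 3.6 × 1.5833 × 4.5455 × 1.3404 = 34.729.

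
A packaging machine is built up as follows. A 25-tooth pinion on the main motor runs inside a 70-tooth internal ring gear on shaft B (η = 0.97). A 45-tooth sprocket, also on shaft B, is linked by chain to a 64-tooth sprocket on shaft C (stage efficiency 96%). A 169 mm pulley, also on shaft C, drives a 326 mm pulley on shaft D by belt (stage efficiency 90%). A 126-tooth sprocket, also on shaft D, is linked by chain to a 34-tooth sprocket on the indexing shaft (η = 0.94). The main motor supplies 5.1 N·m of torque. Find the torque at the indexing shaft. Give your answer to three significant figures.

Internal gear: ratio = 70/25 = 2.8; torque at shaft B = 5.1 × 2.8 × 0.97 = 13.852 N·m.
Chain: ratio = 64/45 = 1.4222; torque at shaft C = 13.852 × 1.4222 × 0.96 = 18.912 N·m.
Belt: ratio = 326/169 = 1.929; torque at shaft D = 18.912 × 1.929 × 0.90 = 32.833 N·m.
Chain: ratio = 34/126 = 0.26984; torque at the indexing shaft = 32.833 × 0.26984 × 0.94 = 8.3281 N·m.

8.33 N·m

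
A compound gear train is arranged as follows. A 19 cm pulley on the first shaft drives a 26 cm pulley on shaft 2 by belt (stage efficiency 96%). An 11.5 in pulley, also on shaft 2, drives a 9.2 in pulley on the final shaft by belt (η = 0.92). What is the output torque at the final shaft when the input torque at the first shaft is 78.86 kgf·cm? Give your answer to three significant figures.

76.2 kgf·cm

belt 26/19 = 1.3684 → τ = 78.86·1.3684·0.96 = 103.6 kgf·cm
belt 9.2/11.5 = 0.8 → τ = 103.6·0.8·0.92 = 76.247 kgf·cm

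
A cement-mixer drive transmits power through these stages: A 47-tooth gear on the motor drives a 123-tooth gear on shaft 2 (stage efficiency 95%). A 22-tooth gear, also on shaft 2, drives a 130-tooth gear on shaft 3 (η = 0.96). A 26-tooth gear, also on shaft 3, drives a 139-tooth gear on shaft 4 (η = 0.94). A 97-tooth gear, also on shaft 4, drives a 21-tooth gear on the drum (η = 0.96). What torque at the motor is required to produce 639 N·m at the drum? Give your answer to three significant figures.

43.4 N·m

Overall ratio R = 2.617 × 5.9091 × 5.3462 × 0.21649 = 17.899; overall efficiency η = 0.95 × 0.96 × 0.94 × 0.96 = 0.8230.
Input torque = output torque / (R × η) = 639 / (17.899 × 0.8230) = 43.38 N·m.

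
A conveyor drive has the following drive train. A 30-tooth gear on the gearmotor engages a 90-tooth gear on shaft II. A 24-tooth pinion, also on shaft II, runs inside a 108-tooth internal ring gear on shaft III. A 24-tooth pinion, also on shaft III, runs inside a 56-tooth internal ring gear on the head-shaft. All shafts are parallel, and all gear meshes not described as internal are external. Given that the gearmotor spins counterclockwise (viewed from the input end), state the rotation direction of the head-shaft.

clockwise

the gearmotor → shaft II: external mesh, 1 reversal → CW.
shaft II → shaft III: internal mesh, same direction → CW.
shaft III → the head-shaft: internal mesh, same direction → CW.
1 reversal in total — an odd number — so the head-shaft turns opposite to the gearmotor.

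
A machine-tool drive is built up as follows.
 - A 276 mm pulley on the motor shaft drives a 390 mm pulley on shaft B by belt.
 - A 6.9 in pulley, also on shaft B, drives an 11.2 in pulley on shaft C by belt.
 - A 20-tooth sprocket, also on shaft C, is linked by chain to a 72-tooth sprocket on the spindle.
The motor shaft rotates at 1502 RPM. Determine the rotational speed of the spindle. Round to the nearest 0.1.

the motor shaft → shaft B (belt, 390/276): 1502 ÷ 1.413 = 1063 RPM
shaft B → shaft C (belt, 11.2/6.9): 1063 ÷ 1.6232 = 654.86 RPM
shaft C → the spindle (chain, 72/20): 654.86 ÷ 3.6 = 181.9 RPM

181.9 RPM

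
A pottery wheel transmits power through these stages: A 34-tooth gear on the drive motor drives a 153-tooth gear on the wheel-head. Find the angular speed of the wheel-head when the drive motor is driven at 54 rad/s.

12 rad/s

the drive motor → the wheel-head (gear mesh, 153/34): 54 ÷ 4.5 = 12 rad/s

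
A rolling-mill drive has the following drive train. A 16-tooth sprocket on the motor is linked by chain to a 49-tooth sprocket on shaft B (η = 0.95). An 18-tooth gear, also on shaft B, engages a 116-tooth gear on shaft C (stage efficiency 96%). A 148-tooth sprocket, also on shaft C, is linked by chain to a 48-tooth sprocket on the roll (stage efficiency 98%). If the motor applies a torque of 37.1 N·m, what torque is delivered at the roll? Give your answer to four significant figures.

Chain: ratio = 49/16 = 3.0625; torque at shaft B = 37.1 × 3.0625 × 0.95 = 107.94 N·m.
Gear mesh: ratio = 116/18 = 6.4444; torque at shaft C = 107.94 × 6.4444 × 0.96 = 667.78 N·m.
Chain: ratio = 48/148 = 0.32432; torque at the roll = 667.78 × 0.32432 × 0.98 = 212.24 N·m.

212.2 N·m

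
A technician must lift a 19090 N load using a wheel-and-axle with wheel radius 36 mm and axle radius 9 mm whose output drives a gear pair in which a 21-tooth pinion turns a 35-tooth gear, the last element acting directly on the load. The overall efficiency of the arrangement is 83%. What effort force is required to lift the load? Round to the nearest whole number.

3450 N

Wheel-and-axle MA = R/r = 36/9 = 4.
Gear pair MA = 35/21 = 1.6667.
Combined ideal MA = 4 × 1.6667 = 6.6667.
Actual MA = 6.6667 × 0.83 = 5.5333.
Effort = load / actual MA = 19090 / 5.5333 = 3450 N.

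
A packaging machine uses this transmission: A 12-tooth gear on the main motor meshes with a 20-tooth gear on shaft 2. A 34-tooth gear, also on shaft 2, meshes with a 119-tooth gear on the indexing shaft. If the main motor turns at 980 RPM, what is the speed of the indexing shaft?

168 RPM

the main motor → shaft 2 (gear mesh, 20/12): 980 ÷ 1.6667 = 588 RPM
shaft 2 → the indexing shaft (gear mesh, 119/34): 588 ÷ 3.5 = 168 RPM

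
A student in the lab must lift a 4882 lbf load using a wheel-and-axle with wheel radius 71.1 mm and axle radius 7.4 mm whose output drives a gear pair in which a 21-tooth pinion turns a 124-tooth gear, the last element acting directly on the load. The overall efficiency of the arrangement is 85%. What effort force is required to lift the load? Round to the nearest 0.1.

101.2 lbf

Wheel-and-axle MA = R/r = 71.1/7.4 = 9.6081.
Gear pair MA = 124/21 = 5.9048.
Combined ideal MA = 9.6081 × 5.9048 = 56.734.
Actual MA = 56.734 × 0.85 = 48.224.
Effort = load / actual MA = 4882 / 48.224 = 101.24 lbf.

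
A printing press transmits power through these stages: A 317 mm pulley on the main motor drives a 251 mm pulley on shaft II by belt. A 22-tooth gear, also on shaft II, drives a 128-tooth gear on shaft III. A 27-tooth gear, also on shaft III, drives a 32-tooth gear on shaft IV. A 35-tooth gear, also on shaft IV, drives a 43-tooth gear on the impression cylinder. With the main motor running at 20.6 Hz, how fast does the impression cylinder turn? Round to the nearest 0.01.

3.07 Hz

belt 251/317 = 0.7918 → 20.6/0.7918 = 26.017 Hz
gear mesh 128/22 = 5.8182 → 26.017/5.8182 = 4.4716 Hz
gear mesh 32/27 = 1.1852 → 4.4716/1.1852 = 3.7729 Hz
gear mesh 43/35 = 1.2286 → 3.7729/1.2286 = 3.071 Hz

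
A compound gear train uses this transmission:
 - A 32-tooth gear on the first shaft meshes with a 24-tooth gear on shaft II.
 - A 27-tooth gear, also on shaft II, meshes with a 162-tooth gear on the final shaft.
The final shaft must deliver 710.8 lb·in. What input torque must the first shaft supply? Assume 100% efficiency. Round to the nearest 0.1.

Overall ratio R = 0.75 × 6 = 4.5.
Input torque = output torque / R = 710.8 / 4.5 = 157.96 lb·in.

158.0 lb·in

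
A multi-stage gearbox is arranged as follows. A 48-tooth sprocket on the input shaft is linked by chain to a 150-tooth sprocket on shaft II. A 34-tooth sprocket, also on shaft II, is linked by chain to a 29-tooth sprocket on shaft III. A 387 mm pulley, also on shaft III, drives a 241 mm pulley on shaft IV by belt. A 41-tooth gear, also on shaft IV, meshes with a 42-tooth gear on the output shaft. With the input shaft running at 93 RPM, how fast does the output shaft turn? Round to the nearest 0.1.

54.7 RPM

the input shaft → shaft II (chain, 150/48): 93 ÷ 3.125 = 29.76 RPM
shaft II → shaft III (chain, 29/34): 29.76 ÷ 0.85294 = 34.891 RPM
shaft III → shaft IV (belt, 241/387): 34.891 ÷ 0.62274 = 56.028 RPM
shaft IV → the output shaft (gear mesh, 42/41): 56.028 ÷ 1.0244 = 54.694 RPM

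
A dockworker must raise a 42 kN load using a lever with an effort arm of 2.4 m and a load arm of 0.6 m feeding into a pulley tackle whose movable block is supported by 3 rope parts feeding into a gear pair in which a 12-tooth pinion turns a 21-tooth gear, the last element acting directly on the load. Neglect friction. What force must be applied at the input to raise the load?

Lever MA = effort arm / load arm = 2.4/0.6 = 4.
Block-and-tackle MA = number of supporting rope parts = 3.
Gear pair MA = 21/12 = 1.75.
Combined ideal MA = 4 × 3 × 1.75 = 21.
Effort = load / MA = 42 / 21 = 2 kN.

2 kN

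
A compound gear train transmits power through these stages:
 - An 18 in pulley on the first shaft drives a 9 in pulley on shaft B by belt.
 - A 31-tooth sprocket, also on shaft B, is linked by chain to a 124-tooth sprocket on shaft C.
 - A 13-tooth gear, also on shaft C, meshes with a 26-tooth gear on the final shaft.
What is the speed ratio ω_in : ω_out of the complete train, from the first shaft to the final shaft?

Each stage contributes driven/driver: belt 9/18 = 0.5, chain 124/31 = 4, gear mesh 26/13 = 2.
Overall: 0.5 × 4 × 2 = 4.

4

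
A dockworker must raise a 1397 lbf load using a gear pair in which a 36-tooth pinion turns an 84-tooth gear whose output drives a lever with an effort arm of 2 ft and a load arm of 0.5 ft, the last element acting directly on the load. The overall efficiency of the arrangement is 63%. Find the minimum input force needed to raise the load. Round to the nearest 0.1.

237.6 lbf

Gear pair MA = 84/36 = 2.3333.
Lever MA = effort arm / load arm = 2/0.5 = 4.
Combined ideal MA = 2.3333 × 4 = 9.3333.
Actual MA = 9.3333 × 0.63 = 5.88.
Effort = load / actual MA = 1397 / 5.88 = 237.59 lbf.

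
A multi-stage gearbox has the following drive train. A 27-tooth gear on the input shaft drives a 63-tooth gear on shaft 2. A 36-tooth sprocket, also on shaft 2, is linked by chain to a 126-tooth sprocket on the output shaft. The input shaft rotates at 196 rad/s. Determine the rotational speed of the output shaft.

gear mesh 63/27 = 2.3333 → 196/2.3333 = 84 rad/s
chain 126/36 = 3.5 → 84/3.5 = 24 rad/s

24 rad/s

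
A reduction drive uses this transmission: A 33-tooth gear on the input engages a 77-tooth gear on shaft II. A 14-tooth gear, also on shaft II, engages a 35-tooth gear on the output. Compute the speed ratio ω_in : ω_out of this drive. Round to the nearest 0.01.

Each stage contributes driven/driver: gear mesh 77/33 = 2.3333, gear mesh 35/14 = 2.5.
Overall: 2.3333 × 2.5 = 5.8333.

5.83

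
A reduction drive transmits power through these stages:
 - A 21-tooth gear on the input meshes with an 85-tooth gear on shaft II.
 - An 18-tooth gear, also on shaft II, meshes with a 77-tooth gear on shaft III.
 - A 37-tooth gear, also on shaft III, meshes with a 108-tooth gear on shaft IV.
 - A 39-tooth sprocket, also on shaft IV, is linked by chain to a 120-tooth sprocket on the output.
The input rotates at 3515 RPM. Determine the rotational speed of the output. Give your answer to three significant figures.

Gear mesh: ratio = 85/21 = 4.0476, so shaft II turns at 3515 / 4.0476 = 868.41 RPM.
Gear mesh: ratio = 77/18 = 4.2778, so shaft III turns at 868.41 / 4.2778 = 203.01 RPM.
Gear mesh: ratio = 108/37 = 2.9189, so shaft IV turns at 203.01 / 2.9189 = 69.548 RPM.
Chain: ratio = 120/39 = 3.0769, so the output turns at 69.548 / 3.0769 = 22.603 RPM.

22.6 RPM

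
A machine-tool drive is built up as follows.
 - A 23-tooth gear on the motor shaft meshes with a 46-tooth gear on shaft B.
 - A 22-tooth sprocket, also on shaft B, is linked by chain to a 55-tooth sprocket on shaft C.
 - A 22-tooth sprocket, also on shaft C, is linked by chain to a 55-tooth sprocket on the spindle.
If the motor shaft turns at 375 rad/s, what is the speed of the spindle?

gear mesh 46/23 = 2 → 375/2 = 187.5 rad/s
chain 55/22 = 2.5 → 187.5/2.5 = 75 rad/s
chain 55/22 = 2.5 → 75/2.5 = 30 rad/s

30 rad/s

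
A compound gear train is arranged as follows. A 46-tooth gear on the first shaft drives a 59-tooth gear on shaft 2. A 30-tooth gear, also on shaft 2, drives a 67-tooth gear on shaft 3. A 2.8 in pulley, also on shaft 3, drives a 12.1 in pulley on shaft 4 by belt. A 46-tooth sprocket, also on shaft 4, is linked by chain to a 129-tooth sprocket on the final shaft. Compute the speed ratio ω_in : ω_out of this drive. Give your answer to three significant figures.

Each stage contributes driven/driver: gear mesh 59/46 = 1.2826, gear mesh 67/30 = 2.2333, belt 12.1/2.8 = 4.3214, chain 129/46 = 2.8043.
Overall: 1.2826 × 2.2333 × 4.3214 × 2.8043 = 34.714.

34.7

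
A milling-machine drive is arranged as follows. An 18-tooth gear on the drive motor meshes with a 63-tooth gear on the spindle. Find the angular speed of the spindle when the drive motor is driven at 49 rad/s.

gear mesh 63/18 = 3.5 → 49/3.5 = 14 rad/s

14 rad/s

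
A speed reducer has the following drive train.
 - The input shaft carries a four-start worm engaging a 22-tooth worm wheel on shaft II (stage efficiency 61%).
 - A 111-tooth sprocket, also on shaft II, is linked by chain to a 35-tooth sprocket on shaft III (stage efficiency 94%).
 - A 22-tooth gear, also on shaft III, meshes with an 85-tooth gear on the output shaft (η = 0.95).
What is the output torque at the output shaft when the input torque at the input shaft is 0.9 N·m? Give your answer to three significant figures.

Worm: ratio = 22/4 = 5.5; torque at shaft II = 0.9 × 5.5 × 0.61 = 3.0195 N·m.
Chain: ratio = 35/111 = 0.31532; torque at shaft III = 3.0195 × 0.31532 × 0.94 = 0.89497 N·m.
Gear mesh: ratio = 85/22 = 3.8636; torque at the output shaft = 0.89497 × 3.8636 × 0.95 = 3.2849 N·m.

3.28 N·m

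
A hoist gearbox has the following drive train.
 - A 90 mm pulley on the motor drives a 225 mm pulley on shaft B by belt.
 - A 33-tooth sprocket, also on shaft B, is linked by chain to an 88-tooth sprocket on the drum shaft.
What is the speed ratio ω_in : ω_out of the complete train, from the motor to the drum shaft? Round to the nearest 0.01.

Each stage contributes driven/driver: belt 225/90 = 2.5, chain 88/33 = 2.6667.
Overall: 2.5 × 2.6667 = 6.6667.

6.67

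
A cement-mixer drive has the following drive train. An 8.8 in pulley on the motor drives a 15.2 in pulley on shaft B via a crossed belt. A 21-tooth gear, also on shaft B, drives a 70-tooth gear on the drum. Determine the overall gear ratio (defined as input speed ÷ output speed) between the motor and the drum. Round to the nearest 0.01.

Each stage contributes driven/driver: belt 15.2/8.8 = 1.7273, gear mesh 70/21 = 3.3333.
Overall: 1.7273 × 3.3333 = 5.7576.

5.76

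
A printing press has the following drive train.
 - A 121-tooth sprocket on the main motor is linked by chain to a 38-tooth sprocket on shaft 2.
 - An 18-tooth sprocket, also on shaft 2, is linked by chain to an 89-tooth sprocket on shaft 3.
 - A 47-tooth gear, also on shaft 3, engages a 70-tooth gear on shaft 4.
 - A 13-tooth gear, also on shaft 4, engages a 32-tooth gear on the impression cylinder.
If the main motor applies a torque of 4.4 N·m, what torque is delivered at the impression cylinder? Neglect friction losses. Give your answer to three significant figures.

25.0 N·m

After the chain (38/121): 4.4 × 0.31405 = 1.3818 N·m
After the chain (89/18): 1.3818 × 4.9444 = 6.8323 N·m
After the gear mesh (70/47): 6.8323 × 1.4894 = 10.176 N·m
After the gear mesh (32/13): 10.176 × 2.4615 = 25.048 N·m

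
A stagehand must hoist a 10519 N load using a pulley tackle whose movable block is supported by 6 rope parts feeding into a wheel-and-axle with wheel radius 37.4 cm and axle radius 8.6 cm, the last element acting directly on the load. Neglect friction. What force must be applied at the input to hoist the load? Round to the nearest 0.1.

Block-and-tackle MA = number of supporting rope parts = 6.
Wheel-and-axle MA = R/r = 37.4/8.6 = 4.3488.
Combined ideal MA = 6 × 4.3488 = 26.093.
Effort = load / MA = 10519 / 26.093 = 403.13 N.

403.1 N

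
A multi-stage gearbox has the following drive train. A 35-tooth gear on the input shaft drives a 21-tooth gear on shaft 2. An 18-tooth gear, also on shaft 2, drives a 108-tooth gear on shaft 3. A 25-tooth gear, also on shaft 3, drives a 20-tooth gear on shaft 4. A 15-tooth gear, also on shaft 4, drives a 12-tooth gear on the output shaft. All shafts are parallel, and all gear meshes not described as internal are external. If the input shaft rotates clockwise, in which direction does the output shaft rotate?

clockwise

the input shaft → shaft 2: external mesh, 1 reversal → CCW.
shaft 2 → shaft 3: external mesh, 1 reversal → CW.
shaft 3 → shaft 4: external mesh, 1 reversal → CCW.
shaft 4 → the output shaft: external mesh, 1 reversal → CW.
4 reversals in total — an even number — so the output shaft turns the same way as the input shaft.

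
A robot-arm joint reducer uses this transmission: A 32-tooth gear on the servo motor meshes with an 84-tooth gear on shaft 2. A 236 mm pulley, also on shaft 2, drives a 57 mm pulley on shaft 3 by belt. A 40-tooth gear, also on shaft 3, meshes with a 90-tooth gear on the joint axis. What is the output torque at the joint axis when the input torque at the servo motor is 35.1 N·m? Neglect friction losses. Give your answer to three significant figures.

50.1 N·m

After the gear mesh (84/32): 35.1 × 2.625 = 92.138 N·m
After the belt (57/236): 92.138 × 0.24153 = 22.254 N·m
After the gear mesh (90/40): 22.254 × 2.25 = 50.07 N·m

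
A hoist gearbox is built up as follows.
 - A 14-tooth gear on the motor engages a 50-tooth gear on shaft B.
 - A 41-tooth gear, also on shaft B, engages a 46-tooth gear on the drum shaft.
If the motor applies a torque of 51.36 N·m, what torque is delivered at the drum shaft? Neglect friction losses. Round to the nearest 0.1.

gear mesh 50/14 = 3.5714 → τ = 51.36·3.5714 = 183.43 N·m
gear mesh 46/41 = 1.122 → τ = 183.43·1.122 = 205.8 N·m

205.8 N·m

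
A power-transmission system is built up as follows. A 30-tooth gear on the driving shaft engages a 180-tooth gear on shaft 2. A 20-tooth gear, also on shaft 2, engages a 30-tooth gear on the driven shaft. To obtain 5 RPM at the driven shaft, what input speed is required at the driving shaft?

45 RPM

Overall ratio R = 6 × 1.5 = 9.
Required input speed = output speed × R = 5 × 9 = 45 RPM.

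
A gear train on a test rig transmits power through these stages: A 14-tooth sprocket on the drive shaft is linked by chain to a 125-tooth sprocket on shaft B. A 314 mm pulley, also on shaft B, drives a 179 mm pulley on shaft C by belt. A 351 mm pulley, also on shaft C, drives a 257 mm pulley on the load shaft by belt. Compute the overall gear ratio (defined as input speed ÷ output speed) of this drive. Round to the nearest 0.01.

Each stage contributes driven/driver: chain 125/14 = 8.9286, belt 179/314 = 0.57006, belt 257/351 = 0.73219.
Overall: 8.9286 × 0.57006 × 0.73219 = 3.7268.

3.73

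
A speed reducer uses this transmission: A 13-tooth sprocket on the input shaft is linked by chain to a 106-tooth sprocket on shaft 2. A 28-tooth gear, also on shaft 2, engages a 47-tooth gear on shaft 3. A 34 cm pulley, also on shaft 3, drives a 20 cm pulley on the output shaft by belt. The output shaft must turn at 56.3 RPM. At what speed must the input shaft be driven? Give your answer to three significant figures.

Overall ratio R = 8.1538 × 1.6786 × 0.58824 = 8.0511.
Required input speed = output speed × R = 56.3 × 8.0511 = 453.28 RPM.

453 RPM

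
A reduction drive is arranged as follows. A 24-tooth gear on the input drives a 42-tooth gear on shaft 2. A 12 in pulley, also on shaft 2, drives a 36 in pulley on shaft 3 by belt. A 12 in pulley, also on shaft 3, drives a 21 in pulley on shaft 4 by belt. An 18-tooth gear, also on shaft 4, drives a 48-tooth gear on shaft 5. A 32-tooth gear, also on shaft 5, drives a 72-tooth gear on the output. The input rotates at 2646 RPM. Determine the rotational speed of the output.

48 RPM

gear mesh 42/24 = 1.75 → 2646/1.75 = 1512 RPM
belt 36/12 = 3 → 1512/3 = 504 RPM
belt 21/12 = 1.75 → 504/1.75 = 288 RPM
gear mesh 48/18 = 2.6667 → 288/2.6667 = 108 RPM
gear mesh 72/32 = 2.25 → 108/2.25 = 48 RPM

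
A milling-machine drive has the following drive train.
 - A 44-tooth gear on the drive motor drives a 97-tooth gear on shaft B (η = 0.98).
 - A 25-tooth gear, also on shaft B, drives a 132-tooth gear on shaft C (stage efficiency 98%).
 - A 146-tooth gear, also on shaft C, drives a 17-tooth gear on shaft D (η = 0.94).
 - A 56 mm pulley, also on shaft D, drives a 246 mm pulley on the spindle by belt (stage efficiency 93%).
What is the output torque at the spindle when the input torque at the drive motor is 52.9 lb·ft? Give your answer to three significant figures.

264 lb·ft

gear mesh 97/44 = 2.2045 → τ = 52.9·2.2045·0.98 = 114.29 lb·ft
gear mesh 132/25 = 5.28 → τ = 114.29·5.28·0.98 = 591.37 lb·ft
gear mesh 17/146 = 0.11644 → τ = 591.37·0.11644·0.94 = 64.727 lb·ft
belt 246/56 = 4.3929 → τ = 64.727·4.3929·0.93 = 264.43 lb·ft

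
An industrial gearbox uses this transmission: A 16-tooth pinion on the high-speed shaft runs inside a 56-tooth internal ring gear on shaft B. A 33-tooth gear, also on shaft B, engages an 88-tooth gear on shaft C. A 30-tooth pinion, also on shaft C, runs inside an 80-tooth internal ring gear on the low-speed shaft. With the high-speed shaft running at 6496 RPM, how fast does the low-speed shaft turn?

261 RPM

Internal gear: ratio = 56/16 = 3.5, so shaft B turns at 6496 / 3.5 = 1856 RPM.
Gear mesh: ratio = 88/33 = 2.6667, so shaft C turns at 1856 / 2.6667 = 696 RPM.
Internal gear: ratio = 80/30 = 2.6667, so the low-speed shaft turns at 696 / 2.6667 = 261 RPM.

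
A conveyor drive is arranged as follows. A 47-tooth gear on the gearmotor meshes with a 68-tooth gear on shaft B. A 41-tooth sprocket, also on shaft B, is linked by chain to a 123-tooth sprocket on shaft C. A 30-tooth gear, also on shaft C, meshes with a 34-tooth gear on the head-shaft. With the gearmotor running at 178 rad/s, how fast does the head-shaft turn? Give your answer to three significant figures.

gear mesh 68/47 = 1.4468 → 178/1.4468 = 123.03 rad/s
chain 123/41 = 3 → 123.03/3 = 41.01 rad/s
gear mesh 34/30 = 1.1333 → 41.01/1.1333 = 36.185 rad/s

36.2 rad/s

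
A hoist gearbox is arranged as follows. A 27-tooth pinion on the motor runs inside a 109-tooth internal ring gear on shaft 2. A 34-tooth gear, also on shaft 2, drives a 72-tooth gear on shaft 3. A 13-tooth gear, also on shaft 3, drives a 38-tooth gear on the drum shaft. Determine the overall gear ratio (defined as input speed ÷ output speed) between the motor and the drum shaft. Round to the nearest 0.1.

Each stage contributes driven/driver: internal gear 109/27 = 4.037, gear mesh 72/34 = 2.1176, gear mesh 38/13 = 2.9231.
Overall: 4.037 × 2.1176 × 2.9231 = 24.989.

25.0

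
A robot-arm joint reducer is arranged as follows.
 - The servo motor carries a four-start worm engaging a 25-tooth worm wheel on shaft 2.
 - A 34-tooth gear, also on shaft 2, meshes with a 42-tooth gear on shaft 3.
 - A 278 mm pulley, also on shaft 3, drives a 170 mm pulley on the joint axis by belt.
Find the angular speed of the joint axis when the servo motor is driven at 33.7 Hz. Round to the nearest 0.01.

Worm: ratio = 25/4 = 6.25, so shaft 2 turns at 33.7 / 6.25 = 5.392 Hz.
Gear mesh: ratio = 42/34 = 1.2353, so shaft 3 turns at 5.392 / 1.2353 = 4.365 Hz.
Belt: ratio = 170/278 = 0.61151, so the joint axis turns at 4.365 / 0.61151 = 7.138 Hz.

7.14 Hz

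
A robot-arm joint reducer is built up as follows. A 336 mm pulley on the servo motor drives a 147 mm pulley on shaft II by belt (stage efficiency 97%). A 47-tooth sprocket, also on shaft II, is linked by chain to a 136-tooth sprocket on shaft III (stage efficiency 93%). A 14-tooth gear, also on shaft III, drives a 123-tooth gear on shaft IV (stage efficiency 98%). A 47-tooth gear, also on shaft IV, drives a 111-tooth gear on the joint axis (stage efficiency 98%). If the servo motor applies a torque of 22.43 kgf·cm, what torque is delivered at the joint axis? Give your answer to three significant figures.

510 kgf·cm

belt 147/336 = 0.4375 → τ = 22.43·0.4375·0.97 = 9.5187 kgf·cm
chain 136/47 = 2.8936 → τ = 9.5187·2.8936·0.93 = 25.616 kgf·cm
gear mesh 123/14 = 8.7857 → τ = 25.616·8.7857·0.98 = 220.55 kgf·cm
gear mesh 111/47 = 2.3617 → τ = 220.55·2.3617·0.98 = 510.45 kgf·cm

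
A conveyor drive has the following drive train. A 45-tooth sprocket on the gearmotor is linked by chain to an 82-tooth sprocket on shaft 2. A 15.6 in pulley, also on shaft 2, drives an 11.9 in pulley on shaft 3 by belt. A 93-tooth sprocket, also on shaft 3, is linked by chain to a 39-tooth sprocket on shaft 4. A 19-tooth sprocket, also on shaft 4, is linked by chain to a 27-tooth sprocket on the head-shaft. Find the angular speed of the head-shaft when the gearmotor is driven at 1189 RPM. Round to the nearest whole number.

chain 82/45 = 1.8222 → 1189/1.8222 = 652.5 RPM
belt 11.9/15.6 = 0.76282 → 652.5/0.76282 = 855.38 RPM
chain 39/93 = 0.41935 → 855.38/0.41935 = 2039.7 RPM
chain 27/19 = 1.4211 → 2039.7/1.4211 = 1435.4 RPM

1435 RPM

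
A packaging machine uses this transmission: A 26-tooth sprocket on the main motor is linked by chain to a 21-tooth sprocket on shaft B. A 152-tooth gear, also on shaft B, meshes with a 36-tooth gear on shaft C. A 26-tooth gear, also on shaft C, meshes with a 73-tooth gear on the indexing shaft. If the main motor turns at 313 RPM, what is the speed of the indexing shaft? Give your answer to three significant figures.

583 RPM

chain 21/26 = 0.80769 → 313/0.80769 = 387.52 RPM
gear mesh 36/152 = 0.23684 → 387.52/0.23684 = 1636.2 RPM
gear mesh 73/26 = 2.8077 → 1636.2/2.8077 = 582.76 RPM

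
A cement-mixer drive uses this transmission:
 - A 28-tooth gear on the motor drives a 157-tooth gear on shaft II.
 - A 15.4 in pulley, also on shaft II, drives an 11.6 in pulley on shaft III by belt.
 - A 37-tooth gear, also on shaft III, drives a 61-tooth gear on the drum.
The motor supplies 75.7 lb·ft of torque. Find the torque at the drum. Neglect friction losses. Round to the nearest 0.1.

gear mesh 157/28 = 5.6071 → τ = 75.7·5.6071 = 424.46 lb·ft
belt 11.6/15.4 = 0.75325 → τ = 424.46·0.75325 = 319.72 lb·ft
gear mesh 61/37 = 1.6486 → τ = 319.72·1.6486 = 527.11 lb·ft

527.1 lb·ft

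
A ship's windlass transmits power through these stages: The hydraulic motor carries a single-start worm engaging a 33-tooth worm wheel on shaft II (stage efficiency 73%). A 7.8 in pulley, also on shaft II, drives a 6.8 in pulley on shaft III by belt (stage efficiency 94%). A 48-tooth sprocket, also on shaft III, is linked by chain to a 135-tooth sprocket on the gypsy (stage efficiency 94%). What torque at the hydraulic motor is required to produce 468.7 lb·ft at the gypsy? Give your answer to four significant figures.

8.980 lb·ft

Overall ratio R = 33 × 0.87179 × 2.8125 = 80.913; overall efficiency η = 0.73 × 0.94 × 0.94 = 0.6450.
Input torque = output torque / (R × η) = 468.7 / (80.913 × 0.6450) = 8.9804 lb·ft.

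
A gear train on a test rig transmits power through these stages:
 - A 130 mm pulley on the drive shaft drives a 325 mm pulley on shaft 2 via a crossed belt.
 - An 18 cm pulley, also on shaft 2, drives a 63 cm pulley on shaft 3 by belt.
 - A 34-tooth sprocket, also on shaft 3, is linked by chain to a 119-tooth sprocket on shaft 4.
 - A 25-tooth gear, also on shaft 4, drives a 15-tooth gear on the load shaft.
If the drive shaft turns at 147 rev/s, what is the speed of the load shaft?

the drive shaft → shaft 2 (belt, 325/130): 147 ÷ 2.5 = 58.8 rev/s
shaft 2 → shaft 3 (belt, 63/18): 58.8 ÷ 3.5 = 16.8 rev/s
shaft 3 → shaft 4 (chain, 119/34): 16.8 ÷ 3.5 = 4.8 rev/s
shaft 4 → the load shaft (gear mesh, 15/25): 4.8 ÷ 0.6 = 8 rev/s

8 rev/s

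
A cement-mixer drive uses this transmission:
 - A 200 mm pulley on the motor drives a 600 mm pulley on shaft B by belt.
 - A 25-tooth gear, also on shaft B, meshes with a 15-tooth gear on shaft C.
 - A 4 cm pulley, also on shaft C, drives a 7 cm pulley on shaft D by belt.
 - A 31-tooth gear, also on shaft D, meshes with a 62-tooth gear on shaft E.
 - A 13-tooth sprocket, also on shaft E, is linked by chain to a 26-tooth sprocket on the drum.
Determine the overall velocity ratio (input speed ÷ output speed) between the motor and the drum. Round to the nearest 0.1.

12.6

Each stage contributes driven/driver: belt 600/200 = 3, gear mesh 15/25 = 0.6, belt 7/4 = 1.75, gear mesh 62/31 = 2, chain 26/13 = 2.
Overall: 3 × 0.6 × 1.75 × 2 × 2 = 12.6.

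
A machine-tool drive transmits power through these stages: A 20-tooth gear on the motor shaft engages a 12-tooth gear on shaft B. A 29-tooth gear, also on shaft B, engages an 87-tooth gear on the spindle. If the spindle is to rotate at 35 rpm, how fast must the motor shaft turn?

Overall ratio R = 0.6 × 3 = 1.8.
Required input speed = output speed × R = 35 × 1.8 = 63 rpm.

63 rpm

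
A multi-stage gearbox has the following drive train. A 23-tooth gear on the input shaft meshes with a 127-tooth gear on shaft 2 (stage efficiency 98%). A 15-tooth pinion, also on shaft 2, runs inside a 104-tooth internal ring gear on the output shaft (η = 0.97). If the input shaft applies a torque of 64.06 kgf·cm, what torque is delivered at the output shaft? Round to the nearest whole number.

After the gear mesh (127/23): 64.06 × 5.5217 × 0.98 = 346.65 kgf·cm
After the internal gear (104/15): 346.65 × 6.9333 × 0.97 = 2331.3 kgf·cm

2331 kgf·cm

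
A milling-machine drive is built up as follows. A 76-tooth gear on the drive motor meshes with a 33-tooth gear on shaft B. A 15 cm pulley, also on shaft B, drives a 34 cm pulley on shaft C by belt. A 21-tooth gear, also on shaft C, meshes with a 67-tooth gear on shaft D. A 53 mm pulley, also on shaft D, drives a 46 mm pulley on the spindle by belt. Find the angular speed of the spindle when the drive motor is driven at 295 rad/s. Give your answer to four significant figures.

108.2 rad/s

the drive motor → shaft B (gear mesh, 33/76): 295 ÷ 0.43421 = 679.39 rad/s
shaft B → shaft C (belt, 34/15): 679.39 ÷ 2.2667 = 299.73 rad/s
shaft C → shaft D (gear mesh, 67/21): 299.73 ÷ 3.1905 = 93.946 rad/s
shaft D → the spindle (belt, 46/53): 93.946 ÷ 0.86792 = 108.24 rad/s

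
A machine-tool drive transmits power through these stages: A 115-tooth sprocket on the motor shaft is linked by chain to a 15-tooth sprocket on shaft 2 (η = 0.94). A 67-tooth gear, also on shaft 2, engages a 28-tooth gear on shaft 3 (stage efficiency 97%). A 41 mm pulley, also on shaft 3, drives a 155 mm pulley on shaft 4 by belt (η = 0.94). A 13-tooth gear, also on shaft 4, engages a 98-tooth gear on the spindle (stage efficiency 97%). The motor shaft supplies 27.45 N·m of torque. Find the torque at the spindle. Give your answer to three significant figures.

After the chain (15/115): 27.45 × 0.13043 × 0.94 = 3.3656 N·m
After the gear mesh (28/67): 3.3656 × 0.41791 × 0.97 = 1.3643 N·m
After the belt (155/41): 1.3643 × 3.7805 × 0.94 = 4.8484 N·m
After the gear mesh (98/13): 4.8484 × 7.5385 × 0.97 = 35.453 N·m

35.5 N·m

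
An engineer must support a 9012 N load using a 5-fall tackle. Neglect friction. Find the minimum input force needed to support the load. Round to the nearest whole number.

Block-and-tackle MA = number of supporting rope parts = 5.
Effort = load / MA = 9012 / 5 = 1802.4 N.

1802 N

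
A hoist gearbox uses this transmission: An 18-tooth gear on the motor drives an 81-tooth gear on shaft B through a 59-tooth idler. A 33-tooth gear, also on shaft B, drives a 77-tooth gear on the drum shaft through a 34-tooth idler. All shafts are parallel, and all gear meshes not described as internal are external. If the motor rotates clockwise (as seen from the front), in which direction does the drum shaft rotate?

clockwise

the motor → shaft B: driver → idler → driven is 2 external meshes, 2 reversals → CW.
shaft B → the drum shaft: driver → idler → driven is 2 external meshes, 2 reversals → CW.
4 reversals in total — an even number — so the drum shaft turns the same way as the motor.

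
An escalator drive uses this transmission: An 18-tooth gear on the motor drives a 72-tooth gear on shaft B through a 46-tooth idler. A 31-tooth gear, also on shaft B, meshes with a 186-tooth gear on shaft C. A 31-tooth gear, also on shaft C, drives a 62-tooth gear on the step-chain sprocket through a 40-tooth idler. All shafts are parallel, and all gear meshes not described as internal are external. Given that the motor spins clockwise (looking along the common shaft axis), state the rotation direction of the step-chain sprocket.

the motor → shaft B: driver → idler → driven is 2 external meshes, 2 reversals → CW.
shaft B → shaft C: external mesh, 1 reversal → CCW.
shaft C → the step-chain sprocket: driver → idler → driven is 2 external meshes, 2 reversals → CCW.
5 reversals in total — an odd number — so the step-chain sprocket turns opposite to the motor.

counterclockwise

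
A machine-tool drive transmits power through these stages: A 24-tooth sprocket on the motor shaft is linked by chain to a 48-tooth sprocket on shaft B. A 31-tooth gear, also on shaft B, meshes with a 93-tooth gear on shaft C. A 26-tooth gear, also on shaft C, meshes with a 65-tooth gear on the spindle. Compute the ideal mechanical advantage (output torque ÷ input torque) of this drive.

Each stage contributes driven/driver: chain 48/24 = 2, gear mesh 93/31 = 3, gear mesh 65/26 = 2.5.
Overall: 2 × 3 × 2.5 = 15.

15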